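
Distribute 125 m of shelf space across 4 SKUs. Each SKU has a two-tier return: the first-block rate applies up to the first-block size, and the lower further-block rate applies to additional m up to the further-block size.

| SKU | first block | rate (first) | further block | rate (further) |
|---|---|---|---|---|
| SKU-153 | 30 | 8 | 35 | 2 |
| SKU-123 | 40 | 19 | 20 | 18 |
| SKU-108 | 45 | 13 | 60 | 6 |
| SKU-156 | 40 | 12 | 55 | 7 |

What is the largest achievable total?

Treat each block as its own option and order by rate: SKU-123/tier1 19 > SKU-123/tier2 18 > SKU-108/tier1 13 > SKU-156/tier1 12 > SKU-153/tier1 8 > SKU-156/tier2 7 > SKU-108/tier2 6 > SKU-153/tier2 2.
SKU-123 tier1 at 19: fill all 40 — 85 left.
SKU-123 tier2 at 18: fill all 20 — 65 left.
SKU-108 tier1 at 13: fill all 45 — 20 left.
SKU-156 tier1 at 12: only 20 left, fill 20.
Total = 19×40 + 18×20 + 13×45 + 12×20 = 1945.

1945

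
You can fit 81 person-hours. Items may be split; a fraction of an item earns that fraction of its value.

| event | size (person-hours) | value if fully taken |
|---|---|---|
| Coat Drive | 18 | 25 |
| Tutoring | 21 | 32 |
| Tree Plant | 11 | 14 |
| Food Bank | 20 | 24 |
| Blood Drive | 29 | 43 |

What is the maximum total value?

Best value per unit of size first: Tutoring 32/21≈1.52, Blood Drive 43/29≈1.48, Coat Drive 25/18≈1.39, Tree Plant 14/11≈1.27, Food Bank 24/20≈1.2.
Tutoring: take in full, 21 person-hours for value 32 ; 60 left.
Blood Drive: take in full, 29 person-hours for value 43 ; 31 left.
All 18 person-hours of Coat Drive fit (value 25) ; 13 remain.
Tree Plant: take in full, 11 person-hours for value 14 ; 2 left.
2 person-hours left: a 2/20 share of Food Bank gives 24×2/20 = 2.4.
Total value = 116.4.

116.4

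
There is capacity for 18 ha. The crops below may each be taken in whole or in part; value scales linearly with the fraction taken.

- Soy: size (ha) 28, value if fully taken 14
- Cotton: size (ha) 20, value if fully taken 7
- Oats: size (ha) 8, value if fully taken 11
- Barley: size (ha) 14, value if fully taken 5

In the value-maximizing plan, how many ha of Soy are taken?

10

Best value per unit of size first: Oats 11/8≈1.38, Soy 14/28≈0.5, Barley 5/14≈0.357, Cotton 7/20≈0.35.
Take all of Oats (8 ha, value 11) — 10 ha left.
Fill the last 10 ha with part of Soy: 10/28 of it earns 5.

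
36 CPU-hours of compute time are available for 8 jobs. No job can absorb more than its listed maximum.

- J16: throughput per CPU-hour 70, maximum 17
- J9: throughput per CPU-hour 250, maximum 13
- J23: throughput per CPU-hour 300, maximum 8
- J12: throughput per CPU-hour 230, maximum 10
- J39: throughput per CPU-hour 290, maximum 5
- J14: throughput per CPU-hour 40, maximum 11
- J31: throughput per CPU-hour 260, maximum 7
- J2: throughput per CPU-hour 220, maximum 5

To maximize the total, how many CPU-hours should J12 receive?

Order the jobs by throughput per CPU-hour: J23 300 > J39 290 > J31 260 > J9 250 > J12 230 > J2 220 > J16 70 > J14 40.
J23: +8 to 8 (cap) ; 28 left.
Give J39 5 to hit its cap of 5 ; 23 left.
J31: +7 to 7 (cap) ; 16 left.
J9 takes 13 to reach its cap of 13 ; 3 left.
J12 has room for 10 but only 3 remain, so it gets 3.

3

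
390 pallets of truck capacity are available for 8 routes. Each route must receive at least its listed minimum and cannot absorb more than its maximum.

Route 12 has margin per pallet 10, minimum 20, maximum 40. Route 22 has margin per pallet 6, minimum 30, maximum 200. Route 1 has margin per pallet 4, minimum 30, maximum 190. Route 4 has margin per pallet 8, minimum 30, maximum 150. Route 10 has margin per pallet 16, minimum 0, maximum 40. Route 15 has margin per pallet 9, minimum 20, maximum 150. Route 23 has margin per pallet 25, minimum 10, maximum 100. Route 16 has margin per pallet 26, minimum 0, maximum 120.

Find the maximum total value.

7180

Meeting every minimum uses 20+30+30+30+0+20+10+0 = 140 pallets, leaving 250.
Order the routes by margin per pallet: Route 16 26 > Route 23 25 > Route 10 16 > Route 12 10 > Route 15 9 > Route 4 8 > Route 22 6 > Route 1 4.
Route 16: +120 to 120 (cap) → 130 left.
Route 23 takes 90 more to reach its cap of 100 → 40 left.
Route 10: +40 to 40 (cap) → 0 left.
Total = 10×20 + 6×30 + 4×30 + 8×30 + 16×40 + 9×20 + 25×100 + 26×120 = 7180.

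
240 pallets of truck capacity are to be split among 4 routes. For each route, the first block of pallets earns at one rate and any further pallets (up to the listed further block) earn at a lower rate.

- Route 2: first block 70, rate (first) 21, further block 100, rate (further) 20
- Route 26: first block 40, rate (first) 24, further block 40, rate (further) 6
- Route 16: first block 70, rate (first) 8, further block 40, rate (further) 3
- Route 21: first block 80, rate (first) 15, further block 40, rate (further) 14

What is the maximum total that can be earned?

Rank every tier by rate: Route 26/T1 24 > Route 2/T1 21 > Route 2/T2 20 > Route 21/T1 15 > Route 21/T2 14 > Route 16/T1 8 > Route 26/T2 6 > Route 16/T2 3.
Route 26 T1 at 24: fill all 40 — 200 left.
Route 2 T1 at 21: fill all 70 — 130 left.
Fill Route 2 T2 block (100 at 20) — 30 left.
30 remain; put them into Route 21 T1 at 15.
Total = 24×40 + 21×70 + 20×100 + 15×30 = 4880.

4880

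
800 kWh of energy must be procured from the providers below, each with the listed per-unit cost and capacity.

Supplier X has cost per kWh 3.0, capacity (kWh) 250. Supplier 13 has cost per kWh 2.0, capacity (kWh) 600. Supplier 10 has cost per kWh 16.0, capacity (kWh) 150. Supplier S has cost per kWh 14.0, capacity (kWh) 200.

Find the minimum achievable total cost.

1800

Fill from the cheapest provider first.
Supplier 13 at 2.0: take all 600 kWh — 200 still needed.
Take 200 from Supplier X at 3.0 to finish.
Supplier S, Supplier 10: unused.
Cost = 600×2.0 + 200×3.0 = 1800.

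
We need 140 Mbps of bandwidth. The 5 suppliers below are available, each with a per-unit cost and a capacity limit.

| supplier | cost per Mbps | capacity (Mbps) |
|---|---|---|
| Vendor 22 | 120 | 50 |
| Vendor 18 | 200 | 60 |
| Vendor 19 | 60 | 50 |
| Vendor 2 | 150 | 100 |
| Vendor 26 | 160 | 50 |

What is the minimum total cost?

15000

Fill from the cheapest supplier first.
Take 50 from Vendor 19 at 60 → need 90 more.
Vendor 22 at 120: take all 50 Mbps → 40 still needed.
Vendor 2 at 150: take 40 of its 100 → requirement met.
Vendor 26, Vendor 18: unused.
Cost = 50×60 + 50×120 + 40×150 = 15000.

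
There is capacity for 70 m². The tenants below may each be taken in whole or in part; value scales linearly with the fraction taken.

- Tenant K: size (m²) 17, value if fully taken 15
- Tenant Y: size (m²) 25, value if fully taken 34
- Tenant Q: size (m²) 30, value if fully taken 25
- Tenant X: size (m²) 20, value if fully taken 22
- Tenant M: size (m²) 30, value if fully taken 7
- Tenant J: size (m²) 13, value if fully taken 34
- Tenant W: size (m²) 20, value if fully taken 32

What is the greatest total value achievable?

Sort by value density: Tenant J 34/13≈2.62, Tenant W 32/20≈1.6, Tenant Y 34/25≈1.36, Tenant X 22/20≈1.1, Tenant K 15/17≈0.882, Tenant Q 25/30≈0.833, Tenant M 7/30≈0.233.
Tenant J: take in full, 13 m² for value 34 → 57 left.
All 20 m² of Tenant W fit (value 32) → 37 remain.
Take all of Tenant Y (25 m², value 34) → 12 m² left.
Fill the last 12 m² with part of Tenant X: 12/20 of it earns 13.2.
Total value = 113.2.

113.2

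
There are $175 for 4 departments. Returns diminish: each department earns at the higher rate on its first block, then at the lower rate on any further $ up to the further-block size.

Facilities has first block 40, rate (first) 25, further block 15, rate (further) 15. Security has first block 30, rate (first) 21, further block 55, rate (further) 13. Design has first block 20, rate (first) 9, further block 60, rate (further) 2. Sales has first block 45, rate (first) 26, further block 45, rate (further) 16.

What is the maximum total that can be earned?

3745

Rank every tier by rate: Sales/first 26 > Facilities/first 25 > Security/first 21 > Sales/second 16 > Facilities/second 15 > Security/second 13 > Design/first 9 > Design/second 2.
Sales/first (26): +45 — 130 left.
Facilities/first (25): +40 — 90 left.
Security first at 21: fill all 30 — 60 left.
Fill Sales second block (45 at 16) — 15 left.
Fill Facilities second block (15 at 15) — 0 left.
Total = 26×45 + 25×40 + 21×30 + 16×45 + 15×15 = 3745.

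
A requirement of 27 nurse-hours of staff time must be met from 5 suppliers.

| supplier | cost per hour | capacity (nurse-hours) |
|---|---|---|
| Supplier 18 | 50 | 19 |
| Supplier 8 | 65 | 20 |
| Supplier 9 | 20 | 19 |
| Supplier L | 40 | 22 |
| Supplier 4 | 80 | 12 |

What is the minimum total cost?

Cheapest first:
Take 19 from Supplier 9 at 20 ; need 8 more.
Take 8 from Supplier L at 40 to finish.
Supplier 18, Supplier 8, Supplier 4: unused.
Cost = 19×20 + 8×40 = 700.

700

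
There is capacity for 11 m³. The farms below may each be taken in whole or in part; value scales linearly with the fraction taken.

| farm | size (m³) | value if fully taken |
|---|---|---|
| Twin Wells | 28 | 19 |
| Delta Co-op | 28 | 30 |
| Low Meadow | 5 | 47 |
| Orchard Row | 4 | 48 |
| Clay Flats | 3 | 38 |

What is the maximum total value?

123.6

Best value per unit of size first: Clay Flats 38/3≈12.7, Orchard Row 48/4≈12, Low Meadow 47/5≈9.4, Delta Co-op 30/28≈1.07, Twin Wells 19/28≈0.679.
Take all of Clay Flats (3 m³, value 38) → 8 m³ left.
All 4 m³ of Orchard Row fit (value 48) → 4 remain.
4 m³ left: a 4/5 share of Low Meadow gives 47×4/5 = 37.6.
Total value = 123.6.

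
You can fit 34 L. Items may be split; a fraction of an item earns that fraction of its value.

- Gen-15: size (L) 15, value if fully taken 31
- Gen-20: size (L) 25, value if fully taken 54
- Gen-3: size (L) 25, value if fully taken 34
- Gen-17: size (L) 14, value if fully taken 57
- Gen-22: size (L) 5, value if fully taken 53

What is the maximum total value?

142.4

Best value per unit of size first: Gen-22 53/5≈10.6, Gen-17 57/14≈4.07, Gen-20 54/25≈2.16, Gen-15 31/15≈2.07, Gen-3 34/25≈1.36.
Take all of Gen-22 (5 L, value 53) ; 29 L left.
All 14 L of Gen-17 fit (value 57) ; 15 remain.
15 L left: a 15/25 share of Gen-20 gives 54×15/25 = 32.4.
Total value = 142.4.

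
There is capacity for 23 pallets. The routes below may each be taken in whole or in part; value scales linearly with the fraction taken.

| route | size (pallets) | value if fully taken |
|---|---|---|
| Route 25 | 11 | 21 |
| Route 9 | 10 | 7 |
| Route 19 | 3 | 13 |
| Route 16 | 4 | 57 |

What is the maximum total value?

Sort by value density: Route 16 57/4≈14.2, Route 19 13/3≈4.33, Route 25 21/11≈1.91, Route 9 7/10≈0.7.
Route 16: take in full, 4 pallets for value 57 ; 19 left.
Route 19: take in full, 3 pallets for value 13 ; 16 left.
Route 25: take in full, 11 pallets for value 21 ; 5 left.
5 pallets left: a 5/10 share of Route 9 gives 7×5/10 = 3.5.
Total value = 94.5.

94.5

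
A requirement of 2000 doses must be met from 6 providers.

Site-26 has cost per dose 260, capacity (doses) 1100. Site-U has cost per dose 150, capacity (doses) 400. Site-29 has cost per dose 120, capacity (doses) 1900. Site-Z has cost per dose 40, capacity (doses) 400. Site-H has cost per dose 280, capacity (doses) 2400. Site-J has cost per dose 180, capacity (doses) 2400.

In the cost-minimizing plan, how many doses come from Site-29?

Cheapest first:
Site-Z at 40: take all 400 doses — 1600 still needed.
Site-29 at 120: take 1600 of its 1900 — requirement met.
Site-U, Site-J, Site-26, Site-H: unused.

1600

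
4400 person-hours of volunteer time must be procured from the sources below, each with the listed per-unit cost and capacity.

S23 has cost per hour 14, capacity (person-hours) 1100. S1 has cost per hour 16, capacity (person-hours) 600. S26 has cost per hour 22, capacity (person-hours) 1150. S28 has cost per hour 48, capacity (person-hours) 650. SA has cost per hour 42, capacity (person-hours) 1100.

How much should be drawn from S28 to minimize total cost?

Fill from the cheapest source first.
S23 (14): use full 1100 — 3300 person-hours to go.
Take 600 from S1 at 16 — need 2700 more.
S26 at 22: take all 1150 person-hours — 1550 still needed.
SA at 42: take all 1100 person-hours — 450 still needed.
S28 at 48: take 450 of its 650 — requirement met.

450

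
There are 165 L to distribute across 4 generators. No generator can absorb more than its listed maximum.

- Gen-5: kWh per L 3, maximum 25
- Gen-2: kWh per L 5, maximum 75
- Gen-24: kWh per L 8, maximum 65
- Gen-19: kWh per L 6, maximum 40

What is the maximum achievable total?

1060

Highest kWh per L first: Gen-24 8 > Gen-19 6 > Gen-2 5 > Gen-5 3.
Gen-24 takes 65 to reach its cap of 65 — 100 left.
Gen-19 takes 40 to reach its cap of 40 — 60 left.
Gen-2 has room for 75 but only 60 remain, so it gets 60.
Total = 5×60 + 8×65 + 6×40 = 1060.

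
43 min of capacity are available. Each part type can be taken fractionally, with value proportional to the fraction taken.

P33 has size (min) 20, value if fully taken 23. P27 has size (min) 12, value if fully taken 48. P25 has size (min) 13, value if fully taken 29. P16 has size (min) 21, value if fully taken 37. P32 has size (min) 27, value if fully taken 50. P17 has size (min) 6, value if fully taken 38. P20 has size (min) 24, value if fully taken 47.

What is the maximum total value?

Sort by value density: P17 38/6≈6.33, P27 48/12≈4, P25 29/13≈2.23, P20 47/24≈1.96, P32 50/27≈1.85, P16 37/21≈1.76, P33 23/20≈1.15.
Take all of P17 (6 min, value 38) → 37 min left.
All 12 min of P27 fit (value 48) → 25 remain.
P25: take in full, 13 min for value 29 → 12 left.
12 min left: a 12/24 share of P20 gives 47×12/24 = 23.5.
Total value = 138.5.

138.5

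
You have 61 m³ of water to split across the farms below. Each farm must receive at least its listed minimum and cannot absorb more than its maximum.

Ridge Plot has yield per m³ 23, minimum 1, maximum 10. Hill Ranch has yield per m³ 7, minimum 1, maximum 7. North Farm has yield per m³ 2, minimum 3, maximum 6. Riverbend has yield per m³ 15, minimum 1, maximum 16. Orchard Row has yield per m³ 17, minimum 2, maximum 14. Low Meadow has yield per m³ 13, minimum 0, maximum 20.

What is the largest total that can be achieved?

Meeting every minimum uses 1+1+3+1+2+0 = 8 m³, leaving 53.
Order the farms by yield per m³: Ridge Plot 23 > Orchard Row 17 > Riverbend 15 > Low Meadow 13 > Hill Ranch 7 > North Farm 2.
Ridge Plot takes 9 more to reach its cap of 10 — 44 left.
Orchard Row takes 12 more to reach its cap of 14 — 32 left.
Riverbend: +15 to 16 (cap) — 17 left.
Low Meadow has room for 20 more but only 17 remain, so it gets 17.
Total = 23×10 + 7×1 + 2×3 + 15×16 + 17×14 + 13×17 = 942.

942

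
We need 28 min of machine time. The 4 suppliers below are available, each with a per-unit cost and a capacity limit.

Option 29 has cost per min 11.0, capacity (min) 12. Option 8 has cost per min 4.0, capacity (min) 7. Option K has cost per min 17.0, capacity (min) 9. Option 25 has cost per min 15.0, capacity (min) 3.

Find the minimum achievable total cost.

Use suppliers in increasing cost order.
Take 7 from Option 8 at 4.0 → need 21 more.
Take 12 from Option 29 at 11.0 → need 9 more.
Option 25 (15.0): use full 3 → 6 min to go.
Option K at 17.0: take 6 of its 9 → requirement met.
Cost = 7×4.0 + 12×11.0 + 3×15.0 + 6×17.0 = 307.

307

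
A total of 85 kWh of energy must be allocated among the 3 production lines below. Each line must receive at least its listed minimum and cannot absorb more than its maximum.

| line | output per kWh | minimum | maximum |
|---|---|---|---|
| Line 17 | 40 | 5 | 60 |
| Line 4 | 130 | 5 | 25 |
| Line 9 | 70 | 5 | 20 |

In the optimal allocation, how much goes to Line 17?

Meeting every minimum uses 5+5+5 = 15 kWh, leaving 70.
Rank by output per kWh: Line 4 130 > Line 9 70 > Line 17 40.
Line 4: +20 to 25 (cap) ; 50 left.
Line 9 takes 15 more to reach its cap of 20 ; 35 left.
Line 17 has room for 55 more but only 35 remain, so it gets 40.

40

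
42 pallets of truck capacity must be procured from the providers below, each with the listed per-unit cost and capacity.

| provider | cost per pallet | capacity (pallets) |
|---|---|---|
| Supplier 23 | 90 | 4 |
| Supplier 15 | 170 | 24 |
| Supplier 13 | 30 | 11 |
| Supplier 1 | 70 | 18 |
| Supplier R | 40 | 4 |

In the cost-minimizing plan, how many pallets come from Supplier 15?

Use providers in increasing cost order.
Supplier 13 at 30: take all 11 pallets → 31 still needed.
Supplier R (40): use full 4 → 27 pallets to go.
Take 18 from Supplier 1 at 70 → need 9 more.
Supplier 23 at 90: take all 4 pallets → 5 still needed.
Take 5 from Supplier 15 at 170 to finish.

5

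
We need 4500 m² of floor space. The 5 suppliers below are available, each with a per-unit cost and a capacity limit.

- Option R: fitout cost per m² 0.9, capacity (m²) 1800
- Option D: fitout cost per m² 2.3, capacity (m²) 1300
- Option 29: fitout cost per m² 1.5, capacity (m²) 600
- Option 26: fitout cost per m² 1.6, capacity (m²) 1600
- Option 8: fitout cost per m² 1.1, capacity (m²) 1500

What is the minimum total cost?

5130

Cheapest first:
Option R (0.9): use full 1800 — 2700 m² to go.
Option 8 (1.1): use full 1500 — 1200 m² to go.
Take 600 from Option 29 at 1.5 — need 600 more.
Take 600 from Option 26 at 1.6 to finish.
Option D: unused.
Cost = 1800×0.9 + 1500×1.1 + 600×1.5 + 600×1.6 = 5130.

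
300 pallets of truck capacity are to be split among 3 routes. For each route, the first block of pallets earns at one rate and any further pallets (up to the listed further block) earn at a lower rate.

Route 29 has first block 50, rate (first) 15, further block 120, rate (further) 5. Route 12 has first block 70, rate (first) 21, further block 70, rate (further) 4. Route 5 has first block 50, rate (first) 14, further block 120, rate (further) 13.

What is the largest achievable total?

4530

Rank every tier by rate: Route 12/tier1 21 > Route 29/tier1 15 > Route 5/tier1 14 > Route 5/tier2 13 > Route 29/tier2 5 > Route 12/tier2 4.
Route 12 tier1 at 21: fill all 70 → 230 left.
Fill Route 29 tier1 block (50 at 15) → 180 left.
Fill Route 5 tier1 block (50 at 14) → 130 left.
Route 5 tier2 at 13: fill all 120 → 10 left.
Route 29/tier2: +10 of 120 at 5; pool empty.
Total = 21×70 + 15×50 + 14×50 + 13×120 + 5×10 = 4530.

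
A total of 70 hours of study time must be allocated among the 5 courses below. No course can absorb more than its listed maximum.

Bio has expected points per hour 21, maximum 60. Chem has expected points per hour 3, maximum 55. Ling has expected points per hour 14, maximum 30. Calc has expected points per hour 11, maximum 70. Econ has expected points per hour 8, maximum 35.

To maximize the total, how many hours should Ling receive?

10

Highest expected points per hour first: Bio 21 > Ling 14 > Calc 11 > Econ 8 > Chem 3.
Give Bio 60 to hit its cap of 60 — 10 left.
Ling: +10 (room for 30) → 10. Pool exhausted.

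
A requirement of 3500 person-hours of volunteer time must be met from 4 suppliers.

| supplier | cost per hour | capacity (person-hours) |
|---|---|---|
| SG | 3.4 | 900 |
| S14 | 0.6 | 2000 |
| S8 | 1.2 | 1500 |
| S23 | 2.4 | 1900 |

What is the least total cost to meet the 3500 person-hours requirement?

Fill from the cheapest supplier first.
S14 at 0.6: take all 2000 person-hours → 1500 still needed.
S8 (1.2): use full 1500 → 0 person-hours to go.
S23, SG: unused.
Cost = 2000×0.6 + 1500×1.2 = 3000.

3000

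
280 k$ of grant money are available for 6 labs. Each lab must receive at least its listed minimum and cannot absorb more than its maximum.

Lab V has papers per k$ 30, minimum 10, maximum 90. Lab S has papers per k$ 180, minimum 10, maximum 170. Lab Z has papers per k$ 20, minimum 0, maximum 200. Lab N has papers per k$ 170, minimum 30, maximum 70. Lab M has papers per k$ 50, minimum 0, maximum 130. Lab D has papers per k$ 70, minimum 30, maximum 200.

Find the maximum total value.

Meeting every minimum uses 10+10+0+30+0+30 = 80 k$, leaving 200.
Order the labs by papers per k$: Lab S 180 > Lab N 170 > Lab D 70 > Lab M 50 > Lab V 30 > Lab Z 20.
Give Lab S 160 more to hit its cap of 170 — 40 left.
Lab N: +40 to 70 (cap) — 0 left.
Total = 30×10 + 180×170 + 170×70 + 70×30 = 44900.

44900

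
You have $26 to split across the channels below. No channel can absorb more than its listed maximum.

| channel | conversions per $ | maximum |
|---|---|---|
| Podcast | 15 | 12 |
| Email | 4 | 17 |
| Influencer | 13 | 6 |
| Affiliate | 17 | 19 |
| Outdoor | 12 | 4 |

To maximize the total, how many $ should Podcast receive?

Rank by conversions per $: Affiliate 17 > Podcast 15 > Influencer 13 > Outdoor 12 > Email 4.
Affiliate takes 19 to reach its cap of 19 ; 7 left.
Podcast has room for 12 but only 7 remain, so it gets 7.

7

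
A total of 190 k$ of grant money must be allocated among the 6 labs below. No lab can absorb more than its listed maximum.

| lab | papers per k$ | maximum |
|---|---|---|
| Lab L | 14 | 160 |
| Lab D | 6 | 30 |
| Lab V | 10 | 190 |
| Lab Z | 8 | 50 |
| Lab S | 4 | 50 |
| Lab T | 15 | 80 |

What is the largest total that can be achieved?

Rank by papers per k$: Lab T 15 > Lab L 14 > Lab V 10 > Lab Z 8 > Lab D 6 > Lab S 4.
Lab T takes 80 to reach its cap of 80 → 110 left.
Only 110 left; Lab L takes them to reach 110.
Total = 14×110 + 15×80 = 2740.

2740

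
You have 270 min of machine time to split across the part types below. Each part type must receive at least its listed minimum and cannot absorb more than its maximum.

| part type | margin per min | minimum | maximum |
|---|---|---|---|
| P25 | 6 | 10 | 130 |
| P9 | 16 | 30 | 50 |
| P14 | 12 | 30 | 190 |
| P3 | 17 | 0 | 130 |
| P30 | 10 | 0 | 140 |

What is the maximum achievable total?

4030

Meeting every minimum uses 10+30+30+0+0 = 70 min, leaving 200.
Rank by margin per min: P3 17 > P9 16 > P14 12 > P30 10 > P25 6.
Give P3 130 more to hit its cap of 130 — 70 left.
P9 takes 20 more to reach its cap of 50 — 50 left.
P14 has room for 160 more but only 50 remain, so it gets 80.
Total = 6×10 + 16×50 + 12×80 + 17×130 = 4030.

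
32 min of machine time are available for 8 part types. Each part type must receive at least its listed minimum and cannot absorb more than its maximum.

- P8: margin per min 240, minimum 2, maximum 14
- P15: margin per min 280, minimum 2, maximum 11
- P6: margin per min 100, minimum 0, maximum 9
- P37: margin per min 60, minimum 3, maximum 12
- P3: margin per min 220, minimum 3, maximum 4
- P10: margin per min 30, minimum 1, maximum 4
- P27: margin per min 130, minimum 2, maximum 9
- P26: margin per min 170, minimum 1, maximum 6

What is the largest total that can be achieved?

7020

Meeting every minimum uses 2+2+0+3+3+1+2+1 = 14 min, leaving 18.
Highest margin per min first: P15 280 > P8 240 > P3 220 > P26 170 > P27 130 > P6 100 > P37 60 > P10 30.
P15 takes 9 more to reach its cap of 11 — 9 left.
P8 has room for 12 more but only 9 remain, so it gets 11.
Total = 240×11 + 280×11 + 60×3 + 220×3 + 30×1 + 130×2 + 170×1 = 7020.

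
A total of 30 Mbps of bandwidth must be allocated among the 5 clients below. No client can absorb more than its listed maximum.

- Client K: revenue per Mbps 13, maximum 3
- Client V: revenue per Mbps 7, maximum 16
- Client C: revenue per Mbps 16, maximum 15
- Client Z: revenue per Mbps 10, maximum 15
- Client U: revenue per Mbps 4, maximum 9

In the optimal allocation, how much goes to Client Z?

12

Rank by revenue per Mbps: Client C 16 > Client K 13 > Client Z 10 > Client V 7 > Client U 4.
Client C takes 15 to reach its cap of 15 — 15 left.
Give Client K 3 to hit its cap of 3 — 12 left.
Client Z: +12 (room for 15) → 12. Pool exhausted.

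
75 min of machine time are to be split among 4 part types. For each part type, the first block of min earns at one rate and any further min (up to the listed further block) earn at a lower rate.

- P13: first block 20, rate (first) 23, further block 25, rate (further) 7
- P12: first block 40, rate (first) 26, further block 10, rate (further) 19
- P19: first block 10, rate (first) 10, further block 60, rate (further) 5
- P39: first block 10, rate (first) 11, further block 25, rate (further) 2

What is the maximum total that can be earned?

1745

Rank every tier by rate: P12/T1 26 > P13/T1 23 > P12/T2 19 > P39/T1 11 > P19/T1 10 > P13/T2 7 > P19/T2 5 > P39/T2 2.
P12/T1 (26): +40 ; 35 left.
P13/T1 (23): +20 ; 15 left.
P12 T2 at 19: fill all 10 ; 5 left.
P39 T1 at 11: only 5 left, fill 5.
Total = 26×40 + 23×20 + 19×10 + 11×5 = 1745.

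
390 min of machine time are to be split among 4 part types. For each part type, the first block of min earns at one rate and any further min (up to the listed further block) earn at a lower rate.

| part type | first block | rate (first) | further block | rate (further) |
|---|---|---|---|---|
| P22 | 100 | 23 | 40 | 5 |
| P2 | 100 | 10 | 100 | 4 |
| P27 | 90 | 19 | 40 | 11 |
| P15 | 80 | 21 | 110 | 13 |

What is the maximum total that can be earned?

7230

Order all 8 blocks by rate: P22/first 23 > P15/first 21 > P27/first 19 > P15/second 13 > P27/second 11 > P2/first 10 > P22/second 5 > P2/second 4.
P22/first (23): +100 ; 290 left.
Fill P15 first block (80 at 21) ; 210 left.
P27 first at 19: fill all 90 ; 120 left.
P15 second at 13: fill all 110 ; 10 left.
10 remain; put them into P27 second at 11.
Total = 23×100 + 21×80 + 19×90 + 13×110 + 11×10 = 7230.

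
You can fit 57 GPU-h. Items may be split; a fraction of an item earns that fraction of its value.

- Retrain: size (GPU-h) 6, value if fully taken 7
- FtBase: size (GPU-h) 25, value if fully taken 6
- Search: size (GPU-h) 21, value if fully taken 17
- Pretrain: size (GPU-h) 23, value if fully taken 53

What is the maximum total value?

Sort by value density: Pretrain 53/23≈2.3, Retrain 7/6≈1.17, Search 17/21≈0.81, FtBase 6/25≈0.24.
All 23 GPU-h of Pretrain fit (value 53) ; 34 remain.
Take all of Retrain (6 GPU-h, value 7) ; 28 GPU-h left.
Search: take in full, 21 GPU-h for value 17 ; 7 left.
7 GPU-h left: a 7/25 share of FtBase gives 6×7/25 = 1.68.
Total value = 78.68.

78.68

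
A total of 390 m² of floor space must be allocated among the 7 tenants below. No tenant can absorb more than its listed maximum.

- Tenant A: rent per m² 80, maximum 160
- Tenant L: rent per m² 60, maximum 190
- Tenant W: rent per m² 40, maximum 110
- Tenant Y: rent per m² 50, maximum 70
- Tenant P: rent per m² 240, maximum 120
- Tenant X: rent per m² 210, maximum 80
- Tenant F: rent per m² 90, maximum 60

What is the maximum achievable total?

61400

Order the tenants by rent per m²: Tenant P 240 > Tenant X 210 > Tenant F 90 > Tenant A 80 > Tenant L 60 > Tenant Y 50 > Tenant W 40.
Give Tenant P 120 to hit its cap of 120 ; 270 left.
Tenant X takes 80 to reach its cap of 80 ; 190 left.
Tenant F: +60 to 60 (cap) ; 130 left.
Only 130 left; Tenant A takes them to reach 130.
Total = 80×130 + 240×120 + 210×80 + 90×60 = 61400.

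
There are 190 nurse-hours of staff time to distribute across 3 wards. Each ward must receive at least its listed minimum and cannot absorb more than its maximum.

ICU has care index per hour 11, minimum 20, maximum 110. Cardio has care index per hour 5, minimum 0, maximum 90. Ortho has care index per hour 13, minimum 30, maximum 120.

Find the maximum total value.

Meeting every minimum uses 20+0+30 = 50 nurse-hours, leaving 140.
Rank by care index per hour: Ortho 13 > ICU 11 > Cardio 5.
Ortho: +90 to 120 (cap) ; 50 left.
ICU has room for 90 more but only 50 remain, so it gets 70.
Total = 11×70 + 13×120 = 2330.

2330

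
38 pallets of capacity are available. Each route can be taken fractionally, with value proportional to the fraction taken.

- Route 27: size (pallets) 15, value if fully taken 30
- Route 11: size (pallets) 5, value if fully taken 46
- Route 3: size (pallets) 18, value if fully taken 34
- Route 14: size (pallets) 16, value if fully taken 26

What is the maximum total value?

Rank by value-to-size ratio: Route 11 46/5≈9.2, Route 27 30/15≈2, Route 3 34/18≈1.89, Route 14 26/16≈1.62.
All 5 pallets of Route 11 fit (value 46) → 33 remain.
Take all of Route 27 (15 pallets, value 30) → 18 pallets left.
All 18 pallets of Route 3 fit (value 34) → 0 remain.
Total value = 110.

110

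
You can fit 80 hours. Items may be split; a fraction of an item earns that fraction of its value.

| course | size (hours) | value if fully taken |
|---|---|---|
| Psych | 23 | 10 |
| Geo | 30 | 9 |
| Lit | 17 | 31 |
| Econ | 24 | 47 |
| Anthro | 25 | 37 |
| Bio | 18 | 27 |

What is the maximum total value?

136.08

Best value per unit of size first: Econ 47/24≈1.96, Lit 31/17≈1.82, Bio 27/18≈1.5, Anthro 37/25≈1.48, Psych 10/23≈0.435, Geo 9/30≈0.3.
Econ: take in full, 24 hours for value 47 ; 56 left.
All 17 hours of Lit fit (value 31) ; 39 remain.
All 18 hours of Bio fit (value 27) ; 21 remain.
Only 21 hours remain; take 21/25 of Anthro for value 37×21/25 = 31.08.
Total value = 136.08.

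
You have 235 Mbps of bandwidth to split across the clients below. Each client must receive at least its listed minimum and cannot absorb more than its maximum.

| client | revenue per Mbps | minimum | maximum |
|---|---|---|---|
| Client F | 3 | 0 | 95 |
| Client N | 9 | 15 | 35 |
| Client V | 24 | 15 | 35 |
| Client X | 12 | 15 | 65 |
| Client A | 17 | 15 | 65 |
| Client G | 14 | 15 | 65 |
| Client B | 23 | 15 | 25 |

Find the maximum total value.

3925

Meeting every minimum uses 0+15+15+15+15+15+15 = 90 Mbps, leaving 145.
Highest revenue per Mbps first: Client V 24 > Client B 23 > Client A 17 > Client G 14 > Client X 12 > Client N 9 > Client F 3.
Client V: +20 to 35 (cap) — 125 left.
Client B takes 10 more to reach its cap of 25 — 115 left.
Client A takes 50 more to reach its cap of 65 — 65 left.
Give Client G 50 more to hit its cap of 65 — 15 left.
Only 15 left; Client X takes them to reach 30.
Total = 9×15 + 24×35 + 12×30 + 17×65 + 14×65 + 23×25 = 3925.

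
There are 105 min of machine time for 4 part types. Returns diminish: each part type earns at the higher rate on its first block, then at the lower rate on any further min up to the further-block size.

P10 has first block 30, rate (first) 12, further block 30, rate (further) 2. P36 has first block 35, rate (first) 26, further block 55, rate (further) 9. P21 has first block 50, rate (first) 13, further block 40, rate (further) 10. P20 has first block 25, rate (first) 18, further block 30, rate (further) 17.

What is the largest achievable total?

2065

Rank every tier by rate: P36/tier1 26 > P20/tier1 18 > P20/tier2 17 > P21/tier1 13 > P10/tier1 12 > P21/tier2 10 > P36/tier2 9 > P10/tier2 2.
Fill P36 tier1 block (35 at 26) — 70 left.
P20/tier1 (18): +25 — 45 left.
P20/tier2 (17): +30 — 15 left.
15 remain; put them into P21 tier1 at 13.
Total = 26×35 + 18×25 + 17×30 + 13×15 = 2065.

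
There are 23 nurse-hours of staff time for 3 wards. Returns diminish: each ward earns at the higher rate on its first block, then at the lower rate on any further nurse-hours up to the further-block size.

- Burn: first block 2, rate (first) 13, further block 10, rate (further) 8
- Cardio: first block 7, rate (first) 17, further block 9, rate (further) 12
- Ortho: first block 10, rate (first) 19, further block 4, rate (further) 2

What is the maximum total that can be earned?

Rank every tier by rate: Ortho/tier1 19 > Cardio/tier1 17 > Burn/tier1 13 > Cardio/tier2 12 > Burn/tier2 8 > Ortho/tier2 2.
Ortho tier1 at 19: fill all 10 ; 13 left.
Cardio/tier1 (17): +7 ; 6 left.
Burn tier1 at 13: fill all 2 ; 4 left.
4 remain; put them into Cardio tier2 at 12.
Total = 19×10 + 17×7 + 13×2 + 12×4 = 383.

383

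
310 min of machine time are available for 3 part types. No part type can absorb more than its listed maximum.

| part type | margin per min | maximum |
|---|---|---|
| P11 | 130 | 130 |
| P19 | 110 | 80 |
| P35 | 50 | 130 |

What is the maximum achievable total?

30700

Rank by margin per min: P11 130 > P19 110 > P35 50.
P11: +130 to 130 (cap) — 180 left.
P19 takes 80 to reach its cap of 80 — 100 left.
P35: +100 (room for 130) → 100. Pool exhausted.
Total = 130×130 + 110×80 + 50×100 = 30700.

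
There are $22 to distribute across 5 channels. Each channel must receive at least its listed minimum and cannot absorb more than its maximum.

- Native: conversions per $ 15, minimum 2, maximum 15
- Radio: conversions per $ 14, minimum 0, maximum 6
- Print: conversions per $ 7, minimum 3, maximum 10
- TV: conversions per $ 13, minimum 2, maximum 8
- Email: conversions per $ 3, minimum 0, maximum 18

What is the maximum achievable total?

300

Meeting every minimum uses 2+0+3+2+0 = 7 $, leaving 15.
Rank by conversions per $: Native 15 > Radio 14 > TV 13 > Print 7 > Email 3.
Native: +13 to 15 (cap) → 2 left.
Only 2 left; Radio takes them to reach 2.
Total = 15×15 + 14×2 + 7×3 + 13×2 = 300.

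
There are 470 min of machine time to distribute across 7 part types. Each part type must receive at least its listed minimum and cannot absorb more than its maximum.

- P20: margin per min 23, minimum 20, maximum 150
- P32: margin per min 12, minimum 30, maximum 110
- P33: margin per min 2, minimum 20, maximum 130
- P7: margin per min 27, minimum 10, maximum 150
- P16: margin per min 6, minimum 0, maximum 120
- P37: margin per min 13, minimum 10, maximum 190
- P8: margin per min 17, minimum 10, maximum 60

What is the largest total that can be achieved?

9700

Meeting every minimum uses 20+30+20+10+0+10+10 = 100 min, leaving 370.
Rank by margin per min: P7 27 > P20 23 > P8 17 > P37 13 > P32 12 > P16 6 > P33 2.
Give P7 140 more to hit its cap of 150 → 230 left.
P20 takes 130 more to reach its cap of 150 → 100 left.
Give P8 50 more to hit its cap of 60 → 50 left.
P37 has room for 180 more but only 50 remain, so it gets 60.
Total = 23×150 + 12×30 + 2×20 + 27×150 + 13×60 + 17×60 = 9700.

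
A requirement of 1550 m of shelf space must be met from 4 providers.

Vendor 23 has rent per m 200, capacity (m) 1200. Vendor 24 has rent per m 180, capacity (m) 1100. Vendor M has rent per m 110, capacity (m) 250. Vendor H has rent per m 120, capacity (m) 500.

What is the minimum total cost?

Use providers in increasing cost order.
Vendor M (110): use full 250 — 1300 m to go.
Take 500 from Vendor H at 120 — need 800 more.
Take 800 from Vendor 24 at 180 to finish.
Vendor 23: unused.
Cost = 250×110 + 500×120 + 800×180 = 231500.

231500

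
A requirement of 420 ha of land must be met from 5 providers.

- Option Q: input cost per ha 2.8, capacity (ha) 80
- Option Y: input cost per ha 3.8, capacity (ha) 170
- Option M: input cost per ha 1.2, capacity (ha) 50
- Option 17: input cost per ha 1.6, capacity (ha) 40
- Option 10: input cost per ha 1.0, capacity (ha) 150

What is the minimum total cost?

Use providers in increasing cost order.
Option 10 at 1.0: take all 150 ha ; 270 still needed.
Option M (1.2): use full 50 ; 220 ha to go.
Option 17 (1.6): use full 40 ; 180 ha to go.
Option Q at 2.8: take all 80 ha ; 100 still needed.
Option Y (3.8): take the remaining 100 ; done.
Cost = 150×1.0 + 50×1.2 + 40×1.6 + 80×2.8 + 100×3.8 = 878.

878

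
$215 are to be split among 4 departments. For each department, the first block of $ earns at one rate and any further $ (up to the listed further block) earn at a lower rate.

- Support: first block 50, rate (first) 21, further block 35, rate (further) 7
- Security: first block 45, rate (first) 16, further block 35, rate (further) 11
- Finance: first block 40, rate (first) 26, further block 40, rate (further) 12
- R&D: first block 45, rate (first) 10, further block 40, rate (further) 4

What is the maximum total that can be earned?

Rank every tier by rate: Finance/T1 26 > Support/T1 21 > Security/T1 16 > Finance/T2 12 > Security/T2 11 > R&D/T1 10 > Support/T2 7 > R&D/T2 4.
Finance/T1 (26): +40 ; 175 left.
Fill Support T1 block (50 at 21) ; 125 left.
Security T1 at 16: fill all 45 ; 80 left.
Finance T2 at 12: fill all 40 ; 40 left.
Fill Security T2 block (35 at 11) ; 5 left.
R&D/T1: +5 of 45 at 10; pool empty.
Total = 26×40 + 21×50 + 16×45 + 12×40 + 11×35 + 10×5 = 3725.

3725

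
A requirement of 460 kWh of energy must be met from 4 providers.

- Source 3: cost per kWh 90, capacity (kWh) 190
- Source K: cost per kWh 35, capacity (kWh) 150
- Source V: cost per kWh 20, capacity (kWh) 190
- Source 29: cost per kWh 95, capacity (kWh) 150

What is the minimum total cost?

19850

Fill from the cheapest provider first.
Source V at 20: take all 190 kWh → 270 still needed.
Take 150 from Source K at 35 → need 120 more.
Source 3 (90): take the remaining 120 → done.
Source 29: unused.
Cost = 190×20 + 150×35 + 120×90 = 19850.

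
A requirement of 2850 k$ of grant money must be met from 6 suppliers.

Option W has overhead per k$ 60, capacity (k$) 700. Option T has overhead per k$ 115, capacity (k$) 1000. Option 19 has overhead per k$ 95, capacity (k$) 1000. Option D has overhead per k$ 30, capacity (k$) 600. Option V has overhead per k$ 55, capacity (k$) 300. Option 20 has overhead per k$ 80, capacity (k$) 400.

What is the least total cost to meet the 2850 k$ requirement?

Fill from the cheapest supplier first.
Take 600 from Option D at 30 — need 2250 more.
Take 300 from Option V at 55 — need 1950 more.
Option W (60): use full 700 — 1250 k$ to go.
Take 400 from Option 20 at 80 — need 850 more.
Take 850 from Option 19 at 95 to finish.
Option T: unused.
Cost = 600×30 + 300×55 + 700×60 + 400×80 + 850×95 = 189250.

189250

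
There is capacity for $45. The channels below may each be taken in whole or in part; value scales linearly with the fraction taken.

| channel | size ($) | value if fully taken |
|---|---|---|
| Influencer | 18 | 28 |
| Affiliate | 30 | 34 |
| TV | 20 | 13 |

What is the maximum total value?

Rank by value-to-size ratio: Influencer 28/18≈1.56, Affiliate 34/30≈1.13, TV 13/20≈0.65.
All 18 $ of Influencer fit (value 28) — 27 remain.
Only 27 $ remain; take 27/30 of Affiliate for value 34×27/30 = 30.6.
Total value = 58.6.

58.6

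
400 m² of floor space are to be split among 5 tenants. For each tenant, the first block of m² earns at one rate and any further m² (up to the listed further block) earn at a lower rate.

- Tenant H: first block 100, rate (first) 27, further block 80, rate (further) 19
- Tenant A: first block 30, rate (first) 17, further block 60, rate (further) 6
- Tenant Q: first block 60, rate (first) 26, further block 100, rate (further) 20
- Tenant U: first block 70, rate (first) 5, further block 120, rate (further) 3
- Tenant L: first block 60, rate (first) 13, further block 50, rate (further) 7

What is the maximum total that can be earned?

8680

Order all 10 blocks by rate: Tenant H/tier1 27 > Tenant Q/tier1 26 > Tenant Q/tier2 20 > Tenant H/tier2 19 > Tenant A/tier1 17 > Tenant L/tier1 13 > Tenant L/tier2 7 > Tenant A/tier2 6 > Tenant U/tier1 5 > Tenant U/tier2 3.
Tenant H/tier1 (27): +100 → 300 left.
Fill Tenant Q tier1 block (60 at 26) → 240 left.
Tenant Q tier2 at 20: fill all 100 → 140 left.
Fill Tenant H tier2 block (80 at 19) → 60 left.
Tenant A/tier1 (17): +30 → 30 left.
Tenant L tier1 at 13: only 30 left, fill 30.
Total = 27×100 + 26×60 + 20×100 + 19×80 + 17×30 + 13×30 = 8680.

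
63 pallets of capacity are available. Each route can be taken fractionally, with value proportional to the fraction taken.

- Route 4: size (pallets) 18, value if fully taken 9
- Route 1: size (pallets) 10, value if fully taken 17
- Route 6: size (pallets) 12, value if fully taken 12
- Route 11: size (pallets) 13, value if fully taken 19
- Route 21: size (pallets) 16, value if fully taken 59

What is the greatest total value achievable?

113

Sort by value density: Route 21 59/16≈3.69, Route 1 17/10≈1.7, Route 11 19/13≈1.46, Route 6 12/12≈1, Route 4 9/18≈0.5.
All 16 pallets of Route 21 fit (value 59) — 47 remain.
All 10 pallets of Route 1 fit (value 17) — 37 remain.
All 13 pallets of Route 11 fit (value 19) — 24 remain.
All 12 pallets of Route 6 fit (value 12) — 12 remain.
Only 12 pallets remain; take 12/18 of Route 4 for value 9×12/18 = 6.
Total value = 113.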